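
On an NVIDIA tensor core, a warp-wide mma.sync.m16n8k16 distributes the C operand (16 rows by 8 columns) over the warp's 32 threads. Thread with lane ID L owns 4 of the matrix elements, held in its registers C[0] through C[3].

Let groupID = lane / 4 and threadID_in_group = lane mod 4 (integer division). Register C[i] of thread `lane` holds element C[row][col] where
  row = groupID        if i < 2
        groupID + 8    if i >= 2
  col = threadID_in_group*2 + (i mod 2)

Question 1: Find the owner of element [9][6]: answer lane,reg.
7,2

r:9=>grp=1,rB=1  c:6=>tig=3,lo=0
L=1*4+3=7  i=1*2+0=2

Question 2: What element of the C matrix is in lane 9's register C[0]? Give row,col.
9: g=2,t=1
[0] (2+0,1*2+0) = (2,2)

2,2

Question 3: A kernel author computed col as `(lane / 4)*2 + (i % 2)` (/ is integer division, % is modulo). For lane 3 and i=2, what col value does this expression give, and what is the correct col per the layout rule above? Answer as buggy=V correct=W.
`(lane / 4)*2 + (i % 2)`[3,2]→0
3: G=0,T=3
[2] (0+8,3*2+0) = (8,6)
col: 0 vs 6

buggy=0 correct=6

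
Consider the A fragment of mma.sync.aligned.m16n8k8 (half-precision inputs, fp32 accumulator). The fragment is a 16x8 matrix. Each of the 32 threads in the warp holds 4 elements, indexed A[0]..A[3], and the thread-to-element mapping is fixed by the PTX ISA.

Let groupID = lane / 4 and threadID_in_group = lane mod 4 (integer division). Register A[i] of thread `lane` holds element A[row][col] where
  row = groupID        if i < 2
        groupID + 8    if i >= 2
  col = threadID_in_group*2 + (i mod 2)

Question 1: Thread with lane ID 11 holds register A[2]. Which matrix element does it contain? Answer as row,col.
10,6

11: G=2,T=3
[2] (2+8,3*2+0) = (10,6)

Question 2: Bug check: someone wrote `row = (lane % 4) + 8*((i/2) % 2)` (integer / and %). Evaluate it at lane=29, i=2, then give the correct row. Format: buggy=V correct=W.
buggy=9 correct=15

`(lane % 4) + 8*((i/2) % 2)`[29,2]=>9
lane 29=>29/4=7, 29 mod 4=1
i=2  r:7+8=>15  c:2·1+0=>2
row: 9 vs 15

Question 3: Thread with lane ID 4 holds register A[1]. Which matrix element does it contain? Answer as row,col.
1,1

4: gr=1,th=0
[1] (1+0,0*2+1) = (1,1)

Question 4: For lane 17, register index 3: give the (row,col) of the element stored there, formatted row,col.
12,3

lane 17: grp=4 (17/4), tig=1 (17%4)
i=3: r=4+8=12, c=1*2+1=3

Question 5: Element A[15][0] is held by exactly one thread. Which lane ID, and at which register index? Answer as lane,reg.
28,2

r=15->g=7,rb=1  c=0->t=0,b0=0
L=7*4+0=28  i=1*2+0=2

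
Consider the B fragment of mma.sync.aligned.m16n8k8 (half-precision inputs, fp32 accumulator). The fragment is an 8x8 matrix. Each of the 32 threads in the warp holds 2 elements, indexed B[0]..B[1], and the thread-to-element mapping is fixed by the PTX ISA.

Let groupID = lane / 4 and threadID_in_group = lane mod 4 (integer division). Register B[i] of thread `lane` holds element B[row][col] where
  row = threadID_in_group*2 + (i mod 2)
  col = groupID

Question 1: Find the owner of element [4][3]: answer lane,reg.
c:3=>grp=3  r:4=>tig=2,lo=0
L=3*4+2=14  i=0=0

14,0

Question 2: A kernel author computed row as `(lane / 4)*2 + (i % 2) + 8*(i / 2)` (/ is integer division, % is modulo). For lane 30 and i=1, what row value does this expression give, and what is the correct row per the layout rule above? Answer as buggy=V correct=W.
`(lane / 4)*2 + (i % 2) + 8*(i / 2)`[30,1]=>15
lane 30: grp=7 (30/4), tig=2 (30%4)
i=1: r=2*2+1=5, c=grp=7
row: 15 vs 5

buggy=15 correct=5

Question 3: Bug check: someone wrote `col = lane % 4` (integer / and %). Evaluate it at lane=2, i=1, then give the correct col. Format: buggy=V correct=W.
buggy=2 correct=0

`lane % 4`[2,1]⇒2
lane 2⇒2/4=0, 2 mod 4=2
i=1  r:2·2+1⇒5  c:0
col: 2 vs 0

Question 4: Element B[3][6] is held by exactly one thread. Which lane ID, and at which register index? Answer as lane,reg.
25,1

c:6=>grp=6  r:3=>tig=1,lo=1
L=6*4+1=25  i=1=1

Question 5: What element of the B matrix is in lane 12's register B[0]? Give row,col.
lane 12: gr=3 (12/4), th=0 (12%4)
i=0: r=0*2+0=0, c=gr=3

0,3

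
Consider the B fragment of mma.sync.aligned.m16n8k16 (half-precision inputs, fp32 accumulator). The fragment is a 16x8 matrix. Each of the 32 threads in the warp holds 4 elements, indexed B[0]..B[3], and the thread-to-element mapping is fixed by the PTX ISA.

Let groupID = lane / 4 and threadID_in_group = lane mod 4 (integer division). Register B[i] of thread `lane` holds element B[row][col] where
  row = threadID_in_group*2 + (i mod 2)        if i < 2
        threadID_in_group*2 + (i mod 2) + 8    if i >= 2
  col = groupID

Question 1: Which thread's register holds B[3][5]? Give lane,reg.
c=5→G=5  r=3→rhi=0,T=1,p=1
L=5*4+1=21  i=0*2+1=1

21,1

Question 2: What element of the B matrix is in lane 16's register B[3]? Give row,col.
9,4

lane 16->16/4=4, 16 mod 4=0
i=3  r:2·0+1+8->9  c:4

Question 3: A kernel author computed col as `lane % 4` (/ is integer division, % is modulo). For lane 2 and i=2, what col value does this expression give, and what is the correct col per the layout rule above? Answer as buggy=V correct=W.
buggy=2 correct=0

`lane % 4`[2,2]->2
lane 2->2/4=0, 2 mod 4=2
i=2  r:2·2+0+8->12  c:0
col: 2 vs 0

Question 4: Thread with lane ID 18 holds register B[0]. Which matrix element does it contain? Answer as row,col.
4,4

lane 18: G=4 (18/4), T=2 (18%4)
i=0: r=2*2+0+0=4, c=G=4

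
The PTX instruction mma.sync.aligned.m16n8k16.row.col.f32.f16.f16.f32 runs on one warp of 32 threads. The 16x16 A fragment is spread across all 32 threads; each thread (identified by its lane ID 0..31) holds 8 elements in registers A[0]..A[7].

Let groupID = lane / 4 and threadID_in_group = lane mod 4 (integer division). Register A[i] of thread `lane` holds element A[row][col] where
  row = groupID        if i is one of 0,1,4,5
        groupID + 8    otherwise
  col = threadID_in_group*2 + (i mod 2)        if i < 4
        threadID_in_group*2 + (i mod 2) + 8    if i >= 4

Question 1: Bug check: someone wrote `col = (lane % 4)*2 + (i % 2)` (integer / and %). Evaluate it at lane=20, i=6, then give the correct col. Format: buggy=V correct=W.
buggy=0 correct=8

`(lane % 4)*2 + (i % 2)`[20,6]=>0
L=20=>grp=20>>2=5, tig=20&3=0
[6]=>row 5+8=13  col 0·2+0+8=8
col: 0 vs 8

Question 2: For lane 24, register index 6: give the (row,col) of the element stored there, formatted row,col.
lane 24->24/4=6, 24 mod 4=0
i=6  r:6+8->14  c:2·0+0+8->8

14,8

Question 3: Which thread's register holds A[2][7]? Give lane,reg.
r:2=>grp=2,rB=0  c:7=>cB=0,tig=3,lo=1
L=2*4+3=11  i=0*4+0*2+1=1

11,1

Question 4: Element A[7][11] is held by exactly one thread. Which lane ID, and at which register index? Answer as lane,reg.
29,5

r=7->g=7,rb=0  c=11->cb=1,t=1,b0=1
L=7*4+1=29  i=1*4+0*2+1=5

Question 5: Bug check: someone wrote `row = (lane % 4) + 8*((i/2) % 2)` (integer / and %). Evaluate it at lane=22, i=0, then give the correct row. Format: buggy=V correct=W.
buggy=2 correct=5

`(lane % 4) + 8*((i/2) % 2)`[22,0]⇒2
lane 22⇒22/4=5, 22 mod 4=2
i=0  r:5+0⇒5  c:2·2+0+0⇒4
row: 2 vs 5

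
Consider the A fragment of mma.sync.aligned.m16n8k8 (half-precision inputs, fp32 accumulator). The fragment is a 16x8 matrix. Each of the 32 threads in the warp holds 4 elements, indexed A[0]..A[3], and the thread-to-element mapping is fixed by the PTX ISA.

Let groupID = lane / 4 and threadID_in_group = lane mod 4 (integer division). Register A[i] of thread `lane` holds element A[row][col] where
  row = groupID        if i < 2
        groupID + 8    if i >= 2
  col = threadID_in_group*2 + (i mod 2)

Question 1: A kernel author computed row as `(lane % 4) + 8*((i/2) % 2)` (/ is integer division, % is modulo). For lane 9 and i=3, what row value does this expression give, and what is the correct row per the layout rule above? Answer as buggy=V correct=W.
buggy=9 correct=10

`(lane % 4) + 8*((i/2) % 2)`[9,3]->9
lane 9: g=2 (9/4), t=1 (9%4)
i=3: r=2+8=10, c=1*2+1=3
row: 9 vs 10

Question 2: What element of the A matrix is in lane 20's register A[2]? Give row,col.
lane 20⇒20/4=5, 20 mod 4=0
i=2  r:5+8⇒13  c:2·0+0⇒0

13,0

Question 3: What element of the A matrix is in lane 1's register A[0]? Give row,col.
lane 1: gr=0 (1/4), th=1 (1%4)
i=0: r=0+0=0, c=1*2+0=2

0,2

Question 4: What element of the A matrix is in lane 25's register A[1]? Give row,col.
L=25->gid=25>>2=6, tid=25&3=1
[1]->row 6+0=6  col 1·2+1=3

6,3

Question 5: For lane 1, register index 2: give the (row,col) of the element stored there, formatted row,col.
lane 1=>1/4=0, 1 mod 4=1
i=2  r:0+8=>8  c:2·1+0=>2

8,2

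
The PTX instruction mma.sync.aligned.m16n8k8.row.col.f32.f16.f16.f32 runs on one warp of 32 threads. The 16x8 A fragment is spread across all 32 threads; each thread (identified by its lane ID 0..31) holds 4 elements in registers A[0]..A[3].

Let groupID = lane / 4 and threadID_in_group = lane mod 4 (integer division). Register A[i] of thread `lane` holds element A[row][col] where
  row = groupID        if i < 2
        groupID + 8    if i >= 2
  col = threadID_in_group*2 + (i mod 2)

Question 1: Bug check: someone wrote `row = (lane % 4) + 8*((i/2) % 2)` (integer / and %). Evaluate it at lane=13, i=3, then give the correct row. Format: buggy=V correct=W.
`(lane % 4) + 8*((i/2) % 2)`[13,3]=>9
lane 13: grp=3 (13/4), tig=1 (13%4)
i=3: r=3+8=11, c=1*2+1=3
row: 9 vs 11

buggy=9 correct=11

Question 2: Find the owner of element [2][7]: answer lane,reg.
11,1

r: 2->gid=2,r8=0  c: 7->tid=3,i&1=1
L=2*4+3=11  i=0*2+1=1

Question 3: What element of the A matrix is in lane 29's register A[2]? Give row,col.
lane 29→29/4=7, 29 mod 4=1
i=2  r:7+8→15  c:2·1+0→2

15,2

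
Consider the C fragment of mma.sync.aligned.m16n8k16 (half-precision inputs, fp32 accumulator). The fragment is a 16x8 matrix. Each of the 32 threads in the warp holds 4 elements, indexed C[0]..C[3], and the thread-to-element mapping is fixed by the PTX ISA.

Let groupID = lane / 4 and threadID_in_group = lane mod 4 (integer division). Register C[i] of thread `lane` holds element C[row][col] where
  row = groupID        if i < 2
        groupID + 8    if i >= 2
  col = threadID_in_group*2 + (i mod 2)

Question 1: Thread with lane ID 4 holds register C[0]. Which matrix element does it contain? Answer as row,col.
1,0

lane 4=>4/4=1, 4 mod 4=0
i=0  r:1+0=>1  c:2·0+0=>0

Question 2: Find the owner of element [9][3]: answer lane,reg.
r=9⇒gr=1,Rb=1  c=3⇒th=1,odd=1
L=1*4+1=5  i=1*2+1=3

5,3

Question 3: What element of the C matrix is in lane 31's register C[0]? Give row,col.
7,6

31: grp=7,tig=3
[0] (7+0,3*2+0) = (7,6)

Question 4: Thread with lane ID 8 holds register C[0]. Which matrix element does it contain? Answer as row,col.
2,0

8: gr=2,th=0
[0] (2+0,0*2+0) = (2,0)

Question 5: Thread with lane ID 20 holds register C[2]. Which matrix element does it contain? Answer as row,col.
lane 20: grp=5 (20/4), tig=0 (20%4)
i=2: r=5+8=13, c=0*2+0=0

13,0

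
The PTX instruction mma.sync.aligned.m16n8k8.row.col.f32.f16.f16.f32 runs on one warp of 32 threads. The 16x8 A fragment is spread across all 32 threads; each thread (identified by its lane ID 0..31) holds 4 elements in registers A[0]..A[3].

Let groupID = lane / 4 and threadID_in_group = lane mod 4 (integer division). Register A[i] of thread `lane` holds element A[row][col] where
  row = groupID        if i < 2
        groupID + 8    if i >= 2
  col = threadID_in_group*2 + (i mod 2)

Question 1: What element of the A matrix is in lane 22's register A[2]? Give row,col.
lane 22: gr=5 (22/4), th=2 (22%4)
i=2: r=5+8=13, c=2*2+0=4

13,4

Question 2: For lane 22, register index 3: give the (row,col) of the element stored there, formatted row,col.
22: gid=5,tid=2
[3] (5+8,2*2+1) = (13,5)

13,5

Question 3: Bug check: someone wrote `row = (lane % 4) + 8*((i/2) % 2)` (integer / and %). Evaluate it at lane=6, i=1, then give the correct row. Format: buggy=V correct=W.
`(lane % 4) + 8*((i/2) % 2)`[6,1]=>2
lane 6: grp=1 (6/4), tig=2 (6%4)
i=1: r=1+0=1, c=2*2+1=5
row: 2 vs 1

buggy=2 correct=1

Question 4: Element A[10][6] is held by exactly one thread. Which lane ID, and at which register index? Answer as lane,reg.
11,2

r=10→G=2,rhi=1  c=6→T=3,p=0
L=2*4+3=11  i=1*2+0=2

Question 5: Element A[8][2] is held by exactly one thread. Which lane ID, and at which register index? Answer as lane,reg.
r: 8->gid=0,r8=1  c: 2->tid=1,i&1=0
L=0*4+1=1  i=1*2+0=2

1,2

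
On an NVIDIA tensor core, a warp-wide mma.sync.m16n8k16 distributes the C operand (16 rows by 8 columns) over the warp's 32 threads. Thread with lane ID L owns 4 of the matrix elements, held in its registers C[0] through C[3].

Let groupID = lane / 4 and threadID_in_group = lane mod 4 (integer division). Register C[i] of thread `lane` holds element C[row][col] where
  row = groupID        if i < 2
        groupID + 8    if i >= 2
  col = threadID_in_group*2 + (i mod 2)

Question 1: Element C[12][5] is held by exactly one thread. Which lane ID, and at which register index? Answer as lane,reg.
r=12->g=4,rb=1  c=5->t=2,b0=1
L=4*4+2=18  i=1*2+1=3

18,3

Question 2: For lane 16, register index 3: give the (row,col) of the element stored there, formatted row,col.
16: G=4,T=0
[3] (4+8,0*2+1) = (12,1)

12,1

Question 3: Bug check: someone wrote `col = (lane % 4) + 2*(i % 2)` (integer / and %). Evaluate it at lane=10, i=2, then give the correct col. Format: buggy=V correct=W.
buggy=2 correct=4

`(lane % 4) + 2*(i % 2)`[10,2]→2
lane 10→10/4=2, 10 mod 4=2
i=2  r:2+8→10  c:2·2+0→4
col: 2 vs 4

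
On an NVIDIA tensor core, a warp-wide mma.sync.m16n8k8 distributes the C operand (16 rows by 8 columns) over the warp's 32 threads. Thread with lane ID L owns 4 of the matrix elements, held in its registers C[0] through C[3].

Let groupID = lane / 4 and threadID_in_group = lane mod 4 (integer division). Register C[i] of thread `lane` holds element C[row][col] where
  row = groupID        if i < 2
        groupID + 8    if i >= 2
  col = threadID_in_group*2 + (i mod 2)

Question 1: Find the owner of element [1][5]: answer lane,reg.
r=1->g=1,rb=0  c=5->t=2,b0=1
L=1*4+2=6  i=0*2+1=1

6,1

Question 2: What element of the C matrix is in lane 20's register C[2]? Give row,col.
13,0

lane 20→20/4=5, 20 mod 4=0
i=2  r:5+8→13  c:2·0+0→0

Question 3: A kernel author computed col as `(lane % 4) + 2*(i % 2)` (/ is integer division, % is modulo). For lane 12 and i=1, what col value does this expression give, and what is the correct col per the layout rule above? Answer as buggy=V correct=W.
`(lane % 4) + 2*(i % 2)`[12,1]→2
lane 12: G=3 (12/4), T=0 (12%4)
i=1: r=3+0=3, c=0*2+1=1
col: 2 vs 1

buggy=2 correct=1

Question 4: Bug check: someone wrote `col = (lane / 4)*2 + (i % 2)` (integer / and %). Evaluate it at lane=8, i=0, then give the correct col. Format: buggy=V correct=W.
buggy=4 correct=0

`(lane / 4)*2 + (i % 2)`[8,0]⇒4
lane 8: gr=2 (8/4), th=0 (8%4)
i=0: r=2+0=2, c=0*2+0=0
col: 4 vs 0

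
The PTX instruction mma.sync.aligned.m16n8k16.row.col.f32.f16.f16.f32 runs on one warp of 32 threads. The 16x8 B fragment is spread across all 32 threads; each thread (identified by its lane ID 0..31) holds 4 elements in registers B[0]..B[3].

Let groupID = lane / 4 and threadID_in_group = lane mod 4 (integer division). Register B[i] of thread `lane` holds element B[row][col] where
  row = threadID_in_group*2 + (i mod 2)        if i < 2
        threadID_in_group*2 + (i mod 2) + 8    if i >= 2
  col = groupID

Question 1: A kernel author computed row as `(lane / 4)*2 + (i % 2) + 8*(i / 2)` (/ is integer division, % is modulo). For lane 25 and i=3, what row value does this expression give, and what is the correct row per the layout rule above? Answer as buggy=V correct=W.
`(lane / 4)*2 + (i % 2) + 8*(i / 2)`[25,3]->21
L=25->g=25>>2=6, t=25&3=1
[3]->row 1·2+1+8=11  col g=6
row: 21 vs 11

buggy=21 correct=11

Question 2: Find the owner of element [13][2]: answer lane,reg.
10,3

c=2->g=2  r=13->rb=1,t=2,b0=1
L=2*4+2=10  i=1*2+1=3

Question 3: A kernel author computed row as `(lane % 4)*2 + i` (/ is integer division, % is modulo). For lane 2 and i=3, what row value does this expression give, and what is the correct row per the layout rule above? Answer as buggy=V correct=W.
`(lane % 4)*2 + i`[2,3]→7
L=2→G=2>>2=0, T=2&3=2
[3]→row 2·2+1+8=13  col G=0
row: 7 vs 13

buggy=7 correct=13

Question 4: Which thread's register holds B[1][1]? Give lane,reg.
c:1=>grp=1  r:1=>rB=0,tig=0,lo=1
L=1*4+0=4  i=0*2+1=1

4,1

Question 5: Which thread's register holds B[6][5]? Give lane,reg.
23,0

c=5⇒gr=5  r=6⇒Rb=0,th=3,odd=0
L=5*4+3=23  i=0*2+0=0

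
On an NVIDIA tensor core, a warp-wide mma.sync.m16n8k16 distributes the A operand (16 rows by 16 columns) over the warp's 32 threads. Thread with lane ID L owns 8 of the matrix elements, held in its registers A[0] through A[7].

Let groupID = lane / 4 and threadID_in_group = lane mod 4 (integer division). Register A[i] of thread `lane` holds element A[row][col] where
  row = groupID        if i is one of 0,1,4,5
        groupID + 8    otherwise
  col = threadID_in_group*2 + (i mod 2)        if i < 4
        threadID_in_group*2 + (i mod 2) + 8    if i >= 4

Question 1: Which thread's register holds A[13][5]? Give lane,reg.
22,3

r:13=>grp=5,rB=1  c:5=>cB=0,tig=2,lo=1
L=5*4+2=22  i=0*4+1*2+1=3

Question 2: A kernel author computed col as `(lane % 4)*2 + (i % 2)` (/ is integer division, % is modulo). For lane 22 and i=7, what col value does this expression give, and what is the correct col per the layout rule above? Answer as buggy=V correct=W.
`(lane % 4)*2 + (i % 2)`[22,7]->5
lane 22: g=5 (22/4), t=2 (22%4)
i=7: r=5+8=13, c=2*2+1+8=13
col: 5 vs 13

buggy=5 correct=13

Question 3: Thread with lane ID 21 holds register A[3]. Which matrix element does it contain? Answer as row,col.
lane 21->21/4=5, 21 mod 4=1
i=3  r:5+8->13  c:2·1+1+0->3

13,3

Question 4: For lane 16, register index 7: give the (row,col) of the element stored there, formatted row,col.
lane 16⇒16/4=4, 16 mod 4=0
i=7  r:4+8⇒12  c:2·0+1+8⇒9

12,9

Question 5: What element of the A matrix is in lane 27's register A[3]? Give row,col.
14,7

lane 27=>27/4=6, 27 mod 4=3
i=3  r:6+8=>14  c:2·3+1+0=>7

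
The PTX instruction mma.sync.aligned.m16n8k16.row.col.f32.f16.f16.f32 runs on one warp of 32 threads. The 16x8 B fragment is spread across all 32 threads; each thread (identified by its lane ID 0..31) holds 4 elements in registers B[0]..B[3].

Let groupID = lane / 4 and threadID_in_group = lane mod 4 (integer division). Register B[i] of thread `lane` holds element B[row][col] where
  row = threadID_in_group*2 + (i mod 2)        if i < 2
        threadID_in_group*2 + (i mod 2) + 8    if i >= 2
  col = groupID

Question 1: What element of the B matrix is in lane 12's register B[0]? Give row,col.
0,3

lane 12->12/4=3, 12 mod 4=0
i=0  r:2·0+0+0->0  c:3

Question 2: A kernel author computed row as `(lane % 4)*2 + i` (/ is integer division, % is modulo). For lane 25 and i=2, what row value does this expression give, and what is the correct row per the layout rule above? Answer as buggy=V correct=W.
buggy=4 correct=10

`(lane % 4)*2 + i`[25,2]→4
lane 25→25/4=6, 25 mod 4=1
i=2  r:2·1+0+8→10  c:6
row: 4 vs 10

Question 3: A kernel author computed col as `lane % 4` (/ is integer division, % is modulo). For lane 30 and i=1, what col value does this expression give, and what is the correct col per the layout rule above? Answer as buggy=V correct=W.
`lane % 4`[30,1]⇒2
L=30⇒gr=30>>2=7, th=30&3=2
[1]⇒row 2·2+1+0=5  col gr=7
col: 2 vs 7

buggy=2 correct=7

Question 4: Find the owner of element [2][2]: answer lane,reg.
9,0

c=2→G=2  r=2→rhi=0,T=1,p=0
L=2*4+1=9  i=0*2+0=0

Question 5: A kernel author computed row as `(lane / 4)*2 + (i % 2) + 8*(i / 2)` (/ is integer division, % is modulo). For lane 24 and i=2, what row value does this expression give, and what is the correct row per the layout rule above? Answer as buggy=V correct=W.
`(lane / 4)*2 + (i % 2) + 8*(i / 2)`[24,2]->20
24: gid=6,tid=0
[2] (0*2+0+8,6) = (8,6)
row: 20 vs 8

buggy=20 correct=8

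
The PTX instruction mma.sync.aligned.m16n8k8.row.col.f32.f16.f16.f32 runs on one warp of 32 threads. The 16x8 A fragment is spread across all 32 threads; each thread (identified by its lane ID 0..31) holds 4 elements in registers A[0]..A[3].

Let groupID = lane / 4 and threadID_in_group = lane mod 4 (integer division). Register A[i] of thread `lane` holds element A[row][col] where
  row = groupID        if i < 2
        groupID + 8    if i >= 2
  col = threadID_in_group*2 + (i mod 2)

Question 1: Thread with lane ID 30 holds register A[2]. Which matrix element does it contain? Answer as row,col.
30: gid=7,tid=2
[2] (7+8,2*2+0) = (15,4)

15,4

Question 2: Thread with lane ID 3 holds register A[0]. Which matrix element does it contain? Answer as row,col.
0,6

lane 3: g=0 (3/4), t=3 (3%4)
i=0: r=0+0=0, c=3*2+0=6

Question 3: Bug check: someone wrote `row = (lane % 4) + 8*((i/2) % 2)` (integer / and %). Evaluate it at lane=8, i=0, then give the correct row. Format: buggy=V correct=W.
`(lane % 4) + 8*((i/2) % 2)`[8,0]→0
lane 8: G=2 (8/4), T=0 (8%4)
i=0: r=2+0=2, c=0*2+0=0
row: 0 vs 2

buggy=0 correct=2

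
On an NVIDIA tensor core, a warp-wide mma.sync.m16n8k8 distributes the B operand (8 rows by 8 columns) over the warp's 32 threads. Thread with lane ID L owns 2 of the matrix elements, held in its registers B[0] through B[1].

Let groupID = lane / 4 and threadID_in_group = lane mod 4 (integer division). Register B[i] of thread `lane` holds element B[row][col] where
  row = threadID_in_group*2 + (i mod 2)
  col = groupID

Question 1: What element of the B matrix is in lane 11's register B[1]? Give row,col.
lane 11: gid=2 (11/4), tid=3 (11%4)
i=1: r=3*2+1=7, c=gid=2

7,2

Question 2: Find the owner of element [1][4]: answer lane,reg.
16,1

c=4⇒gr=4  r=1⇒th=0,odd=1
L=4*4+0=16  i=1=1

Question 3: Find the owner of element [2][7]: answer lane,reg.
29,0

c=7→G=7  r=2→T=1,p=0
L=7*4+1=29  i=0=0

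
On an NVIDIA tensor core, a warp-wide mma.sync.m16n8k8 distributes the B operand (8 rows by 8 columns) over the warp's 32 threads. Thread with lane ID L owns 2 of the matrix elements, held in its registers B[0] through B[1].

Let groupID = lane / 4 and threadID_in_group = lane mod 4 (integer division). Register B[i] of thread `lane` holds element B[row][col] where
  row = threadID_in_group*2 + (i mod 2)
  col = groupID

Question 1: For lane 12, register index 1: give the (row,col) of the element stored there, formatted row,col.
1,3

lane 12->12/4=3, 12 mod 4=0
i=1  r:2·0+1->1  c:3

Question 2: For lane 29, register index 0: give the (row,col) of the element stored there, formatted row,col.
2,7

L=29→G=29>>2=7, T=29&3=1
[0]→row 1·2+0=2  col G=7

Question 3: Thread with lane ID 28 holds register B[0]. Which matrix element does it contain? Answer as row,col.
0,7

28: G=7,T=0
[0] (0*2+0,7) = (0,7)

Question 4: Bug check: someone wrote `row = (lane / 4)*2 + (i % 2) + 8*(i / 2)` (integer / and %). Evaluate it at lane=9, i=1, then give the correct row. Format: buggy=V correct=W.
`(lane / 4)*2 + (i % 2) + 8*(i / 2)`[9,1]=>5
lane 9=>9/4=2, 9 mod 4=1
i=1  r:2·1+1=>3  c:2
row: 5 vs 3

buggy=5 correct=3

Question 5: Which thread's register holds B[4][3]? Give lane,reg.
14,0

c=3->g=3  r=4->t=2,b0=0
L=3*4+2=14  i=0=0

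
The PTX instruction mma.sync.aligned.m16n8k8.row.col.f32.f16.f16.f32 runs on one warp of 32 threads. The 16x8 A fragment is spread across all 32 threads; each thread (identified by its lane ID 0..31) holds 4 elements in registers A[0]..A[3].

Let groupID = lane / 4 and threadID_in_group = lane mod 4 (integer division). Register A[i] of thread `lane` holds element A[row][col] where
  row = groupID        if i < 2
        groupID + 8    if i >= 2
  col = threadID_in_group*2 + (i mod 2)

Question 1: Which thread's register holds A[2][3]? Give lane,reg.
9,1

r=2⇒gr=2,Rb=0  c=3⇒th=1,odd=1
L=2*4+1=9  i=0*2+1=1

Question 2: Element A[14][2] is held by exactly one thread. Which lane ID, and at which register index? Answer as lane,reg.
25,2

r=14->g=6,rb=1  c=2->t=1,b0=0
L=6*4+1=25  i=1*2+0=2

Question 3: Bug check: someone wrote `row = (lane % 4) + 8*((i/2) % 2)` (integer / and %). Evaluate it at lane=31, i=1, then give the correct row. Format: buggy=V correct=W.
buggy=3 correct=7

`(lane % 4) + 8*((i/2) % 2)`[31,1]→3
lane 31: G=7 (31/4), T=3 (31%4)
i=1: r=7+0=7, c=3*2+1=7
row: 3 vs 7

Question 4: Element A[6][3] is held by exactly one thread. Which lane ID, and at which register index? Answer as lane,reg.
r=6⇒gr=6,Rb=0  c=3⇒th=1,odd=1
L=6*4+1=25  i=0*2+1=1

25,1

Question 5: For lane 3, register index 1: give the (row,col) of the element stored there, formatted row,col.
3: G=0,T=3
[1] (0+0,3*2+1) = (0,7)

0,7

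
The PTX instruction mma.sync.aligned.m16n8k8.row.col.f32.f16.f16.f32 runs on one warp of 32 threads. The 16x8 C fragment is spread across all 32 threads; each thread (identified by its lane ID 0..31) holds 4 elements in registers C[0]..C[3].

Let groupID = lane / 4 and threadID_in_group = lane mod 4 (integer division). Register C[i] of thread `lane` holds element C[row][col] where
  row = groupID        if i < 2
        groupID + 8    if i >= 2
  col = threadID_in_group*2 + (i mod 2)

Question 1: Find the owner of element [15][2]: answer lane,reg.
r=15->g=7,rb=1  c=2->t=1,b0=0
L=7*4+1=29  i=1*2+0=2

29,2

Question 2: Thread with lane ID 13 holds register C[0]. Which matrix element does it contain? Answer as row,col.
3,2

13: gid=3,tid=1
[0] (3+0,1*2+0) = (3,2)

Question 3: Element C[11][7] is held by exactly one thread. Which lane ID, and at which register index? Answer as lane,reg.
15,3

r=11->g=3,rb=1  c=7->t=3,b0=1
L=3*4+3=15  i=1*2+1=3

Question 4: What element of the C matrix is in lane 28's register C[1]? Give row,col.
7,1

lane 28->28/4=7, 28 mod 4=0
i=1  r:7+0->7  c:2·0+1->1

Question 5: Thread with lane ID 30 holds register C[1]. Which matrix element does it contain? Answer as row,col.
lane 30: gid=7 (30/4), tid=2 (30%4)
i=1: r=7+0=7, c=2*2+1=5

7,5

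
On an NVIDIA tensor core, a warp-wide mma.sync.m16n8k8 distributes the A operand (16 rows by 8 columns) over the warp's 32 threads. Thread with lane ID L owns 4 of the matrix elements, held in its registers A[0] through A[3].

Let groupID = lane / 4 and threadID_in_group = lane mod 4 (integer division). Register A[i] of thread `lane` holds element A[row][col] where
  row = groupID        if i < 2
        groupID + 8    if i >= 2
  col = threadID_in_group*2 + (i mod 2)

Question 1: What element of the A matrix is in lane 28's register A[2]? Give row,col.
15,0

L=28->g=28>>2=7, t=28&3=0
[2]->row 7+8=15  col 0·2+0=0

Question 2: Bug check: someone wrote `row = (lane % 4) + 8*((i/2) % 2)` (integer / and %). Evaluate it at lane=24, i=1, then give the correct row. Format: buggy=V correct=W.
`(lane % 4) + 8*((i/2) % 2)`[24,1]=>0
L=24=>grp=24>>2=6, tig=24&3=0
[1]=>row 6+0=6  col 0·2+1=1
row: 0 vs 6

buggy=0 correct=6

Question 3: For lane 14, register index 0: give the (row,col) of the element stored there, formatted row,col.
3,4

lane 14: grp=3 (14/4), tig=2 (14%4)
i=0: r=3+0=3, c=2*2+0=4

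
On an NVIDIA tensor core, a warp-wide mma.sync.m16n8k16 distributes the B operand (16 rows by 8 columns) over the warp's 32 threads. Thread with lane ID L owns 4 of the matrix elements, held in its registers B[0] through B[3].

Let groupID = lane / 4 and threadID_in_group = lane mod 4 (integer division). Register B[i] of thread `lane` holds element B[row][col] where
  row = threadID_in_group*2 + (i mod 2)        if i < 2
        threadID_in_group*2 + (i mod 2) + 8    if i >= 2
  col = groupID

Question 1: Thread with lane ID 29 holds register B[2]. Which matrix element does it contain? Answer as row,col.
lane 29: gid=7 (29/4), tid=1 (29%4)
i=2: r=1*2+0+8=10, c=gid=7

10,7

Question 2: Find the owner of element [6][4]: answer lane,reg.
19,0

c: 4->gid=4  r: 6->r8=0,tid=3,i&1=0
L=4*4+3=19  i=0*2+0=0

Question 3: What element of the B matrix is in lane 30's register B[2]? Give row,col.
12,7

L=30=>grp=30>>2=7, tig=30&3=2
[2]=>row 2·2+0+8=12  col grp=7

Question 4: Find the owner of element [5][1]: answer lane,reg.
c=1->g=1  r=5->rb=0,t=2,b0=1
L=1*4+2=6  i=0*2+1=1

6,1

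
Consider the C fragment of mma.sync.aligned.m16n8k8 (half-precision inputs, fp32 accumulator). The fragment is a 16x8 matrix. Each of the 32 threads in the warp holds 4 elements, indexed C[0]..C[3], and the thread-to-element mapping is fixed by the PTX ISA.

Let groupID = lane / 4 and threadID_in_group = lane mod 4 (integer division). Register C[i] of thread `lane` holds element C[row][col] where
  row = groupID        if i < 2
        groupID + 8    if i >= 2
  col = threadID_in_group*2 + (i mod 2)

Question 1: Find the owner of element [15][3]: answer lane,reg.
r=15->g=7,rb=1  c=3->t=1,b0=1
L=7*4+1=29  i=1*2+1=3

29,3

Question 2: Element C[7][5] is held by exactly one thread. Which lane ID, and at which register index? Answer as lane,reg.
30,1

r=7⇒gr=7,Rb=0  c=5⇒th=2,odd=1
L=7*4+2=30  i=0*2+1=1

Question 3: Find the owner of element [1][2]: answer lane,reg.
r=1⇒gr=1,Rb=0  c=2⇒th=1,odd=0
L=1*4+1=5  i=0*2+0=0

5,0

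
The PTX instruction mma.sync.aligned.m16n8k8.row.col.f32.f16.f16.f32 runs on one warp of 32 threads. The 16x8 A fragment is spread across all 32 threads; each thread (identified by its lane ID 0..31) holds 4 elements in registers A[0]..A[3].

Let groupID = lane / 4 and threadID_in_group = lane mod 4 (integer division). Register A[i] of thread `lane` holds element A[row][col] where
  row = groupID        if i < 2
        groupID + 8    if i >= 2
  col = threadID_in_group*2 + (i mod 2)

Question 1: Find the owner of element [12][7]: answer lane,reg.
r:12=>grp=4,rB=1  c:7=>tig=3,lo=1
L=4*4+3=19  i=1*2+1=3

19,3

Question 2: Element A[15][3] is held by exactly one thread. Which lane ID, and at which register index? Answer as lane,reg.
29,3

r: 15->gid=7,r8=1  c: 3->tid=1,i&1=1
L=7*4+1=29  i=1*2+1=3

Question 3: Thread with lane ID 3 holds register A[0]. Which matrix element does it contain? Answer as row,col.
0,6

L=3→G=3>>2=0, T=3&3=3
[0]→row 0+0=0  col 3·2+0=6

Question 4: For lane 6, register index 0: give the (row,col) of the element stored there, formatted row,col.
1,4

lane 6: gr=1 (6/4), th=2 (6%4)
i=0: r=1+0=1, c=2*2+0=4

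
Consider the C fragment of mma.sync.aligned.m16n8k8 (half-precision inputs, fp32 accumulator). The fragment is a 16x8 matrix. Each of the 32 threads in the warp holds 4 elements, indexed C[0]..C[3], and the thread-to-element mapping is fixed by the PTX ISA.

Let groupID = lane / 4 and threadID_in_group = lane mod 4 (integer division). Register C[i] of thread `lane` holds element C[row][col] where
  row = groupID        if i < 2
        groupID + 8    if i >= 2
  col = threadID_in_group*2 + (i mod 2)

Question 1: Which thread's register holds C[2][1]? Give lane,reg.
8,1

r=2->g=2,rb=0  c=1->t=0,b0=1
L=2*4+0=8  i=0*2+1=1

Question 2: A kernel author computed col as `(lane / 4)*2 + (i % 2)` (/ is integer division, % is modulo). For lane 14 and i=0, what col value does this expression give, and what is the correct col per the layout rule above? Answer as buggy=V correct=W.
buggy=6 correct=4

`(lane / 4)*2 + (i % 2)`[14,0]⇒6
lane 14: gr=3 (14/4), th=2 (14%4)
i=0: r=3+0=3, c=2*2+0=4
col: 6 vs 4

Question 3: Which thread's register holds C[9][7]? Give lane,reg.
7,3

r=9->g=1,rb=1  c=7->t=3,b0=1
L=1*4+3=7  i=1*2+1=3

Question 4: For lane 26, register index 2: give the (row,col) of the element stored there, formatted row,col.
lane 26⇒26/4=6, 26 mod 4=2
i=2  r:6+8⇒14  c:2·2+0⇒4

14,4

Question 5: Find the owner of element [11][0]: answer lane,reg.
12,2

r:11=>grp=3,rB=1  c:0=>tig=0,lo=0
L=3*4+0=12  i=1*2+0=2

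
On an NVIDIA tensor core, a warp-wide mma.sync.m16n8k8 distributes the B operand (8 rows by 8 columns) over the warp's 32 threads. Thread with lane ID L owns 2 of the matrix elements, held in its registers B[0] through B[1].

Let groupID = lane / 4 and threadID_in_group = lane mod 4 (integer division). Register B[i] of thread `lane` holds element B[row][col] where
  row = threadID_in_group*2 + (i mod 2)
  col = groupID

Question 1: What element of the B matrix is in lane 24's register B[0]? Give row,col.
lane 24: gid=6 (24/4), tid=0 (24%4)
i=0: r=0*2+0=0, c=gid=6

0,6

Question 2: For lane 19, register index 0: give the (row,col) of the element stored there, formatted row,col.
19: gid=4,tid=3
[0] (3*2+0,4) = (6,4)

6,4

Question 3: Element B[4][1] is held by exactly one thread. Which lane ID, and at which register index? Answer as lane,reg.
6,0

c=1->g=1  r=4->t=2,b0=0
L=1*4+2=6  i=0=0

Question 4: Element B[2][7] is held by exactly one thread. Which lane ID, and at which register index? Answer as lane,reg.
c=7->g=7  r=2->t=1,b0=0
L=7*4+1=29  i=0=0

29,0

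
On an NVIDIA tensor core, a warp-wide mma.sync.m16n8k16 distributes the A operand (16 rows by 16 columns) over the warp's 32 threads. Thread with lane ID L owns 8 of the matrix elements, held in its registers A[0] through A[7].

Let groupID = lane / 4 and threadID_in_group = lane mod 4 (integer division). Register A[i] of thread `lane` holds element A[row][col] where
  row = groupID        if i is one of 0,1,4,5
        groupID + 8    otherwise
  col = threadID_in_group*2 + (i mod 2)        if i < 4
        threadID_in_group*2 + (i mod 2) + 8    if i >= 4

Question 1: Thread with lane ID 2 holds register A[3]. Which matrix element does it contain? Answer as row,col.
8,5

L=2->g=2>>2=0, t=2&3=2
[3]->row 0+8=8  col 2·2+1+0=5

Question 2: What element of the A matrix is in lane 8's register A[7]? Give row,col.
lane 8: g=2 (8/4), t=0 (8%4)
i=7: r=2+8=10, c=0*2+1+8=9

10,9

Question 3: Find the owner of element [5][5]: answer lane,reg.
r: 5->gid=5,r8=0  c: 5->c8=0,tid=2,i&1=1
L=5*4+2=22  i=0*4+0*2+1=1

22,1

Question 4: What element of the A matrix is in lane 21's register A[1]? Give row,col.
lane 21=>21/4=5, 21 mod 4=1
i=1  r:5+0=>5  c:2·1+1+0=>3

5,3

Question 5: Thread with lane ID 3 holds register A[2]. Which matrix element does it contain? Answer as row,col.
L=3->g=3>>2=0, t=3&3=3
[2]->row 0+8=8  col 3·2+0+0=6

8,6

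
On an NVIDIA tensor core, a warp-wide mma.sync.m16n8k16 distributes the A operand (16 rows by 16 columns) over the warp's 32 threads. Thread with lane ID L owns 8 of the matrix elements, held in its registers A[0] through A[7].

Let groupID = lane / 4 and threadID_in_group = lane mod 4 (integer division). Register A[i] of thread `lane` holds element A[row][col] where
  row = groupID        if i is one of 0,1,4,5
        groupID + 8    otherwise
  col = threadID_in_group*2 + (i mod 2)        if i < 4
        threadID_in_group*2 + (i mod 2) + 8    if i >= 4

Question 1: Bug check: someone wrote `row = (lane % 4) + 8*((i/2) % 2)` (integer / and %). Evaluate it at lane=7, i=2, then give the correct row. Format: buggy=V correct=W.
buggy=11 correct=9

`(lane % 4) + 8*((i/2) % 2)`[7,2]→11
lane 7: G=1 (7/4), T=3 (7%4)
i=2: r=1+8=9, c=3*2+0+0=6
row: 11 vs 9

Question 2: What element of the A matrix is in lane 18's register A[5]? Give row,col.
4,13

L=18=>grp=18>>2=4, tig=18&3=2
[5]=>row 4+0=4  col 2·2+1+8=13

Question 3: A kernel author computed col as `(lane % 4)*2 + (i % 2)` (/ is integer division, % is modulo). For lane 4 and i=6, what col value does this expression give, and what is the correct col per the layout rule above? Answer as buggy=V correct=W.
`(lane % 4)*2 + (i % 2)`[4,6]=>0
lane 4: grp=1 (4/4), tig=0 (4%4)
i=6: r=1+8=9, c=0*2+0+8=8
col: 0 vs 8

buggy=0 correct=8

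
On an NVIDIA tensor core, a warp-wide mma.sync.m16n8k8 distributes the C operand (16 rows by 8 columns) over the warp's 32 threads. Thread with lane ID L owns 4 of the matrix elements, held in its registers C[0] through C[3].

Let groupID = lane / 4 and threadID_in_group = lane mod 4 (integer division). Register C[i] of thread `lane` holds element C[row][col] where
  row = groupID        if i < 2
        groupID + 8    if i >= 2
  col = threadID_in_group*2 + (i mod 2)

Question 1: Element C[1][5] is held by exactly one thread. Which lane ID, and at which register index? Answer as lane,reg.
6,1

r=1⇒gr=1,Rb=0  c=5⇒th=2,odd=1
L=1*4+2=6  i=0*2+1=1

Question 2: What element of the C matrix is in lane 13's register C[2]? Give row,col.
11,2

lane 13⇒13/4=3, 13 mod 4=1
i=2  r:3+8⇒11  c:2·1+0⇒2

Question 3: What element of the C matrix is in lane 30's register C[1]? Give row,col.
7,5

30: grp=7,tig=2
[1] (7+0,2*2+1) = (7,5)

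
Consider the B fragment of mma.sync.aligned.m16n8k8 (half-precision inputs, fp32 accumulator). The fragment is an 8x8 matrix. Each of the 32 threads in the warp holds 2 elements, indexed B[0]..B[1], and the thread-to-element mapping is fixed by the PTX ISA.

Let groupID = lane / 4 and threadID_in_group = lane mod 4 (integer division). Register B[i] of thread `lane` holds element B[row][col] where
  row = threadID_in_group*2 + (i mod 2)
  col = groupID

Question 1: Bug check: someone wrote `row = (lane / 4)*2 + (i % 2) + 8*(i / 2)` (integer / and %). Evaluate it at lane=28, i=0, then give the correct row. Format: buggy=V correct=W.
`(lane / 4)*2 + (i % 2) + 8*(i / 2)`[28,0]→14
28: G=7,T=0
[0] (0*2+0,7) = (0,7)
row: 14 vs 0

buggy=14 correct=0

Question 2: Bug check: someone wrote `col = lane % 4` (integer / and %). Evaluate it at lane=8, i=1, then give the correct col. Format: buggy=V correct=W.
buggy=0 correct=2

`lane % 4`[8,1]→0
lane 8: G=2 (8/4), T=0 (8%4)
i=1: r=0*2+1=1, c=G=2
col: 0 vs 2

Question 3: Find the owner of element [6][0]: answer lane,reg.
c:0=>grp=0  r:6=>tig=3,lo=0
L=0*4+3=3  i=0=0

3,0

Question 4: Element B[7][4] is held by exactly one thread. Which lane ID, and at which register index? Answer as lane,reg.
c=4->g=4  r=7->t=3,b0=1
L=4*4+3=19  i=1=1

19,1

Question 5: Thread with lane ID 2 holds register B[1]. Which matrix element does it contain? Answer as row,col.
5,0

lane 2: gid=0 (2/4), tid=2 (2%4)
i=1: r=2*2+1=5, c=gid=0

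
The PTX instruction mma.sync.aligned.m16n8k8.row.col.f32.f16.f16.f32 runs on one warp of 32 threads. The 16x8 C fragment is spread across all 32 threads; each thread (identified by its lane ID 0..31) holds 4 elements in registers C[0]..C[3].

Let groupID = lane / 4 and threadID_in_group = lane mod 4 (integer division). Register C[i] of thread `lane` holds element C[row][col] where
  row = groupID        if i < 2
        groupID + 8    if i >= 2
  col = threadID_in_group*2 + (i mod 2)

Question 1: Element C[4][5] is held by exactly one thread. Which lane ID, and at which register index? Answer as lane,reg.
r:4=>grp=4,rB=0  c:5=>tig=2,lo=1
L=4*4+2=18  i=0*2+1=1

18,1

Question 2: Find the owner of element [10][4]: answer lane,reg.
10,2

r: 10->gid=2,r8=1  c: 4->tid=2,i&1=0
L=2*4+2=10  i=1*2+0=2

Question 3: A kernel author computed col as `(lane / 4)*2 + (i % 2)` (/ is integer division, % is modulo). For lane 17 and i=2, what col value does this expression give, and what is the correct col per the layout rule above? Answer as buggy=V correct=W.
`(lane / 4)*2 + (i % 2)`[17,2]->8
17: gid=4,tid=1
[2] (4+8,1*2+0) = (12,2)
col: 8 vs 2

buggy=8 correct=2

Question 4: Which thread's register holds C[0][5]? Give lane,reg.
2,1

r=0⇒gr=0,Rb=0  c=5⇒th=2,odd=1
L=0*4+2=2  i=0*2+1=1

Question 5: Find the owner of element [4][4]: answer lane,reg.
r=4⇒gr=4,Rb=0  c=4⇒th=2,odd=0
L=4*4+2=18  i=0*2+0=0

18,0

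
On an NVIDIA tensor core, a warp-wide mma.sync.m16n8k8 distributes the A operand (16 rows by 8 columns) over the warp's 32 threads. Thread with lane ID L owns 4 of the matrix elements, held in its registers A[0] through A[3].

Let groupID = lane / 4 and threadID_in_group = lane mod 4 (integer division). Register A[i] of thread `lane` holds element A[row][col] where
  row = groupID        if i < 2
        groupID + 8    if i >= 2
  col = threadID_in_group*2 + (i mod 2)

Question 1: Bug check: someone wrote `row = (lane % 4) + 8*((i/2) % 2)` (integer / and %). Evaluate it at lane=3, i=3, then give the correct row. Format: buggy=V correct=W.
buggy=11 correct=8

`(lane % 4) + 8*((i/2) % 2)`[3,3]→11
lane 3→3/4=0, 3 mod 4=3
i=3  r:0+8→8  c:2·3+1→7
row: 11 vs 8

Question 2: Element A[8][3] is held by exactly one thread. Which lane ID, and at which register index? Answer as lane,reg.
1,3

r=8->g=0,rb=1  c=3->t=1,b0=1
L=0*4+1=1  i=1*2+1=3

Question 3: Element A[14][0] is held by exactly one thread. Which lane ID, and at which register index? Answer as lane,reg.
r=14->g=6,rb=1  c=0->t=0,b0=0
L=6*4+0=24  i=1*2+0=2

24,2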